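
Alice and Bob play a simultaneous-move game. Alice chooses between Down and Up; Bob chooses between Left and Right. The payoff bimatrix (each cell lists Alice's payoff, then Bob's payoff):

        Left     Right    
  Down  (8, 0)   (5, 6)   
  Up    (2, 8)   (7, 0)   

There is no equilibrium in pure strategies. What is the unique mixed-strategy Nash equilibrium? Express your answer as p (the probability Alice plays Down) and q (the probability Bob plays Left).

p = 4/7, q = 1/4

Bob's indifference between Left and Right determines Alice's mixing probability p:
  Bob's payoff to Left: p·0 + (1−p)·8 = -8p + 8
  Bob's payoff to Right: p·6 + (1−p)·0 = 6p
  -8p + 8 = 6p  ⇒  -14p = -8  ⇒  p = 4/7.
For Alice to be willing to mix, Alice must be indifferent between Down and Up, which pins down Bob's mix.
  Alice's expected payoff from Down: q·8 + (1−q)·5 = 3q + 5
  Alice's expected payoff from Up: q·2 + (1−q)·7 = -5q + 7
  3q + 5 = -5q + 7  ⇒  8q = 2  ⇒  q = 1/4.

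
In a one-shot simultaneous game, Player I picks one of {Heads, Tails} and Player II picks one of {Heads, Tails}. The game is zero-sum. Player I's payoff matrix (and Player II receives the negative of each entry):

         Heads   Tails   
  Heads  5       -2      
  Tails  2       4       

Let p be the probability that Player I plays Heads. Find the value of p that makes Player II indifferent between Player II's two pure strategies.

In a mixed equilibrium Player II is indifferent between Heads and Tails; this condition fixes p.
  Player II's payoff to Heads: p·(-5) + (1−p)·(-2) = -3p - 2
  Player II's payoff to Tails: p·2 + (1−p)·(-4) = 6p - 4
  -3p - 2 = 6p - 4  ⇒  -9p = -2  ⇒  p = 2/9.

p = 2/9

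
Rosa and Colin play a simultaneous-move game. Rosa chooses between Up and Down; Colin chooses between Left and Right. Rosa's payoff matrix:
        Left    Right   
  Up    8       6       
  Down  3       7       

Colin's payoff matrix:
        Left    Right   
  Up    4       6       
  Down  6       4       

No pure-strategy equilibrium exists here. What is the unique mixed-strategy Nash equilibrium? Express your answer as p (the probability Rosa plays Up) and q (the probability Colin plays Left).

p = 1/2, q = 1/6

For Colin to be willing to mix, Colin must be indifferent between Left and Right, which pins down Rosa's mix.
  Colin's payoff from Left: p·4 + (1−p)·6 = -2p + 6
  Colin's payoff from Right: p·6 + (1−p)·4 = 2p + 4
  -2p + 6 = 2p + 4  ⇒  -4p = -2  ⇒  p = 1/2.
In a mixed equilibrium Rosa is indifferent between Up and Down; this condition fixes q.
  Rosa's payoff from Up: q·8 + (1−q)·6 = 2q + 6
  Rosa's payoff from Down: q·3 + (1−q)·7 = -4q + 7
  2q + 6 = -4q + 7  ⇒  6q = 1  ⇒  q = 1/6.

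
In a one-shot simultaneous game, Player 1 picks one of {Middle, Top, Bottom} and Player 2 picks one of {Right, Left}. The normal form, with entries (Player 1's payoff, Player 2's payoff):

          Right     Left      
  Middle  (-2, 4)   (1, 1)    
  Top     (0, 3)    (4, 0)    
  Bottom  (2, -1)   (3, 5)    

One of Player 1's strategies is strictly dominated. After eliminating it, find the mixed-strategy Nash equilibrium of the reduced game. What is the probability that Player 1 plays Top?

Player 1's strategy Middle is strictly dominated by Top: 0 > -2 and 4 > 1. Eliminate Middle.
Player 1's mix must leave Player 2 indifferent between Right and Left.
  Player 2's expected payoff from Right: p·3 + (1−p)·(-1) = 4p - 1
  Player 2's expected payoff from Left: p·0 + (1−p)·5 = -5p + 5
  4p - 1 = -5p + 5  ⇒  9p = 6  ⇒  p = 2/3.

p = 2/3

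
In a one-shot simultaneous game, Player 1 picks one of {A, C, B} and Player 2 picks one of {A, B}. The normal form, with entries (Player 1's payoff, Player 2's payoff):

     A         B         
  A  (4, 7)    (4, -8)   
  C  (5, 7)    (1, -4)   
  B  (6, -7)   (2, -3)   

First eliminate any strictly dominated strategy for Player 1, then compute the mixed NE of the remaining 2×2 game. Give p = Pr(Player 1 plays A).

Player 1's strategy C is strictly dominated by B: 6 > 5 and 2 > 1. Eliminate C.
Player 2's indifference between A and B determines Player 1's mixing probability p:
  Player 2's expected payoff from A: p·7 + (1−p)·(-7) = 14p - 7
  Player 2's expected payoff from B: p·(-8) + (1−p)·(-3) = -5p - 3
  14p - 7 = -5p - 3  ⇒  19p = 4  ⇒  p = 4/19.

p = 4/19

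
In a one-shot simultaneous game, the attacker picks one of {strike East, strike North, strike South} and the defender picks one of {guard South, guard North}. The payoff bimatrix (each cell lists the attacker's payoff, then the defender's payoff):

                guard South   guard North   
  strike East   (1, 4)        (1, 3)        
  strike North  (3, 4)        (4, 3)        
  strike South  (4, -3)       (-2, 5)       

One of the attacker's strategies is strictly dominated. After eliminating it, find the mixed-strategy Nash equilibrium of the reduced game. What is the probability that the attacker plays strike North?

p = 8/9

The attacker's strategy strike East is strictly dominated by strike North: 3 > 1 and 4 > 1. Eliminate strike East.
In a mixed equilibrium the defender is indifferent between guard South and guard North; this condition fixes p.
  the defender's payoff to guard South: p·4 + (1−p)·(-3) = 7p - 3
  the defender's payoff to guard North: p·3 + (1−p)·5 = -2p + 5
  7p - 3 = -2p + 5  ⇒  9p = 8  ⇒  p = 8/9.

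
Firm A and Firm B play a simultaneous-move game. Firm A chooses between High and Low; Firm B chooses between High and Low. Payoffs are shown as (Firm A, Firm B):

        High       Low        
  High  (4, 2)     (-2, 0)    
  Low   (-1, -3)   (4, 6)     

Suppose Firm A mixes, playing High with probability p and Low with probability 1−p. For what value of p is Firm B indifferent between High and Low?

Set Firm B's expected payoff from High equal to that from Low:
  Firm B's payoff from High: p·2 + (1−p)·(-3) = 5p - 3
  Firm B's payoff from Low: p·0 + (1−p)·6 = -6p + 6
  5p - 3 = -6p + 6  ⇒  11p = 9  ⇒  p = 9/11.

p = 9/11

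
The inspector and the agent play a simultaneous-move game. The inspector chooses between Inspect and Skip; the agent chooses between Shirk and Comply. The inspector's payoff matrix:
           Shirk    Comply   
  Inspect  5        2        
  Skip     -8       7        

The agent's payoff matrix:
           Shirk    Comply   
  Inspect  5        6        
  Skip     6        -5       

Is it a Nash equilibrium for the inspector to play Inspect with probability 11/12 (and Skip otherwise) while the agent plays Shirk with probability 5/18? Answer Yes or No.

Check the agent's indifference given the inspector's mix p = 11/12:
  payoff from Shirk = 61/12; payoff from Comply = 61/12 — equal.
Check the inspector's indifference given the agent's mix q = 5/18:
  payoff from Inspect = 17/6; payoff from Skip = 17/6 — equal.
Both players are indifferent, so neither can profitably deviate.

Yes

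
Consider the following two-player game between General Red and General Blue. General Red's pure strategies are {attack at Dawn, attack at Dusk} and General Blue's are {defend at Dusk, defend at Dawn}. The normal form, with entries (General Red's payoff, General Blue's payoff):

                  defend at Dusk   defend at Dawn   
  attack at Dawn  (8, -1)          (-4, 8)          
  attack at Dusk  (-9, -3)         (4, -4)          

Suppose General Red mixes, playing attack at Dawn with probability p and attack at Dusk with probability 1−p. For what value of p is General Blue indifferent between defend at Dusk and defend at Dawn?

p = 1/10

For General Blue to be willing to mix, General Blue must be indifferent between defend at Dusk and defend at Dawn, which pins down General Red's mix.
  General Blue's payoff from defend at Dusk: p·(-1) + (1−p)·(-3) = 2p - 3
  General Blue's payoff from defend at Dawn: p·8 + (1−p)·(-4) = 12p - 4
  2p - 3 = 12p - 4  ⇒  -10p = -1  ⇒  p = 1/10.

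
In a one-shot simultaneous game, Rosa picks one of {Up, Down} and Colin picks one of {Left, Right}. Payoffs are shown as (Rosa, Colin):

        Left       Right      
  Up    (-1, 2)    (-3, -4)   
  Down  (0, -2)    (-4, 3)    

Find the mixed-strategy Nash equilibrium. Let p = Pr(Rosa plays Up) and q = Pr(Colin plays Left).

Colin's indifference between Left and Right determines Rosa's mixing probability p:
  Colin's payoff to Left: p·2 + (1−p)·(-2) = 4p - 2
  Colin's payoff to Right: p·(-4) + (1−p)·3 = -7p + 3
  4p - 2 = -7p + 3  ⇒  11p = 5  ⇒  p = 5/11.
In a mixed equilibrium Rosa is indifferent between Up and Down; this condition fixes q.
  Rosa's expected payoff from Up: q·(-1) + (1−q)·(-3) = 2q - 3
  Rosa's expected payoff from Down: q·0 + (1−q)·(-4) = 4q - 4
  2q - 3 = 4q - 4  ⇒  -2q = -1  ⇒  q = 1/2.

p = 5/11, q = 1/2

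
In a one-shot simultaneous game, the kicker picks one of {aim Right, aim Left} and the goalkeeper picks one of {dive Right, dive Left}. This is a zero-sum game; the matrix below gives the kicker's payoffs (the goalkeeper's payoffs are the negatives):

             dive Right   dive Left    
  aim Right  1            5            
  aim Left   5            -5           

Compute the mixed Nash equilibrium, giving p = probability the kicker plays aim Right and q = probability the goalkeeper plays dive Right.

The goalkeeper's indifference between dive Right and dive Left determines the kicker's mixing probability p:
  the goalkeeper's expected payoff from dive Right: p·(-1) + (1−p)·(-5) = 4p - 5
  the goalkeeper's expected payoff from dive Left: p·(-5) + (1−p)·5 = -10p + 5
  4p - 5 = -10p + 5  ⇒  14p = 10  ⇒  p = 5/7.
The kicker's indifference between aim Right and aim Left determines the goalkeeper's mixing probability q:
  the kicker's expected payoff from aim Right: q·1 + (1−q)·5 = -4q + 5
  the kicker's expected payoff from aim Left: q·5 + (1−q)·(-5) = 10q - 5
  -4q + 5 = 10q - 5  ⇒  -14q = -10  ⇒  q = 5/7.

p = 5/7, q = 5/7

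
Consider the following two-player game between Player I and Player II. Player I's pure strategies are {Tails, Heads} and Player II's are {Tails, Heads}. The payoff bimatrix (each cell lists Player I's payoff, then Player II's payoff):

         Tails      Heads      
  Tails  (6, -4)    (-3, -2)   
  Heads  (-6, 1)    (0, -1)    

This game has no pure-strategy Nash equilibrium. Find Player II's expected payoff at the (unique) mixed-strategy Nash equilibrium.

For Player II to be willing to mix, Player II must be indifferent between Tails and Heads, which pins down Player I's mix.
  Player II's payoff to Tails: p·(-4) + (1−p)·1 = -5p + 1
  Player II's payoff to Heads: p·(-2) + (1−p)·(-1) = -p - 1
  -5p + 1 = -p - 1  ⇒  -4p = -2  ⇒  p = 1/2.
At equilibrium Player II is indifferent across columns, so Player II's payoff equals the payoff from Tails: (1/2)·(-4) + (1/2)·1 = -3/2.

-3/2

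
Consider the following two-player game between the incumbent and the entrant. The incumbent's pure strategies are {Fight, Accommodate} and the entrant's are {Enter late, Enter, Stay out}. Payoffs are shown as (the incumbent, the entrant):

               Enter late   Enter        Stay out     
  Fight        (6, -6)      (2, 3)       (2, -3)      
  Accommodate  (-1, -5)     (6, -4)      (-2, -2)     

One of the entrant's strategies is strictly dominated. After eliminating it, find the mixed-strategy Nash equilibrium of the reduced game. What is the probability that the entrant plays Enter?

q = 1/2

The entrant's strategy Enter late is strictly dominated by Stay out: -3 > -6 and -2 > -5. Eliminate Enter late.
The incumbent's indifference between Fight and Accommodate determines the entrant's mixing probability q:
  the incumbent's payoff from Fight: q·2 + (1−q)·2 = 2
  the incumbent's payoff from Accommodate: q·6 + (1−q)·(-2) = 8q - 2
  2 = 8q - 2  ⇒  -8q = -4  ⇒  q = 1/2.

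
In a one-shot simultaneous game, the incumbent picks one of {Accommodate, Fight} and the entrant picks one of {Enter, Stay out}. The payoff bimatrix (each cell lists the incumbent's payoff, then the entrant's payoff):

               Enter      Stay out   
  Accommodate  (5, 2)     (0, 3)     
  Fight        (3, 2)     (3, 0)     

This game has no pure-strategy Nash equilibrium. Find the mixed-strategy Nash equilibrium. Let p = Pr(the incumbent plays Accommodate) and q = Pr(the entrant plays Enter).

p = 2/3, q = 3/5

Set the entrant's expected payoff from Enter equal to that from Stay out:
  the entrant's payoff from Enter: p·2 + (1−p)·2 = 2
  the entrant's payoff from Stay out: p·3 + (1−p)·0 = 3p
  2 = 3p  ⇒  -3p = -2  ⇒  p = 2/3.
Set the incumbent's expected payoff from Accommodate equal to that from Fight:
  the incumbent's expected payoff from Accommodate: q·5 + (1−q)·0 = 5q
  the incumbent's expected payoff from Fight: q·3 + (1−q)·3 = 3
  5q = 3  ⇒  5q = 3  ⇒  q = 3/5.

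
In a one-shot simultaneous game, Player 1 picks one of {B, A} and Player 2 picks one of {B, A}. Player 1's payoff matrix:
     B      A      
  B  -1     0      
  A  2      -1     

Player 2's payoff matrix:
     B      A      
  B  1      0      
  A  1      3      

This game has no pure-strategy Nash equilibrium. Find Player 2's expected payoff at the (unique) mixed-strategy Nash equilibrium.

1

In a mixed equilibrium Player 2 is indifferent between B and A; this condition fixes p.
  Player 2's expected payoff from B: p·1 + (1−p)·1 = 1
  Player 2's expected payoff from A: p·0 + (1−p)·3 = -3p + 3
  1 = -3p + 3  ⇒  3p = 2  ⇒  p = 2/3.
At equilibrium Player 2 is indifferent across columns, so Player 2's payoff equals the payoff from B: (2/3)·1 + (1/3)·1 = 1.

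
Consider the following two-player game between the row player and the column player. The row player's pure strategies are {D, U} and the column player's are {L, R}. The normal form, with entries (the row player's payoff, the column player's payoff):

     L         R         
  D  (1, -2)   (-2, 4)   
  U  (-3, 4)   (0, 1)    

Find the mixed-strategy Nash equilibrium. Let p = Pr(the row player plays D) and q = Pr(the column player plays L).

For the column player to be willing to mix, the column player must be indifferent between L and R, which pins down the row player's mix.
  the column player's expected payoff from L: p·(-2) + (1−p)·4 = -6p + 4
  the column player's expected payoff from R: p·4 + (1−p)·1 = 3p + 1
  -6p + 4 = 3p + 1  ⇒  -9p = -3  ⇒  p = 1/3.
The row player's indifference between D and U determines the column player's mixing probability q:
  the row player's payoff from D: q·1 + (1−q)·(-2) = 3q - 2
  the row player's payoff from U: q·(-3) + (1−q)·0 = -3q
  3q - 2 = -3q  ⇒  6q = 2  ⇒  q = 1/3.

p = 1/3, q = 1/3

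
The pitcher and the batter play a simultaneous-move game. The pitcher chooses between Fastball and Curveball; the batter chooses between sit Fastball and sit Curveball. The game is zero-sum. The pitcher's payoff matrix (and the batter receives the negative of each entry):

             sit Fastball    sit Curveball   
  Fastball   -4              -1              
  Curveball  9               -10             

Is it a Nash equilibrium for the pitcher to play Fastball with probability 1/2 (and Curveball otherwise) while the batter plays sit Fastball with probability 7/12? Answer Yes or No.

Given the pitcher's mix p = 1/2, the batter's payoff from sit Fastball is -5/2 but from sit Curveball is 11/2. The batter strictly prefers sit Curveball, so the batter would not mix.
So the proposed profile is not a Nash equilibrium.

No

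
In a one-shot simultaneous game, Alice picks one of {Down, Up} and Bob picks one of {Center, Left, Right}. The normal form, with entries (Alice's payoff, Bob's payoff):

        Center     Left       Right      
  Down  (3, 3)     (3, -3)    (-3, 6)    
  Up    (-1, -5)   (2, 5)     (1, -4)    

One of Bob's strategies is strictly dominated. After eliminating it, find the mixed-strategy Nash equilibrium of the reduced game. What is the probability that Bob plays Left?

q = 4/5

Bob's strategy Center is strictly dominated by Right: 6 > 3 and -4 > -5. Eliminate Center.
Alice's indifference between Down and Up determines Bob's mixing probability q:
  Alice's expected payoff from Down: q·3 + (1−q)·(-3) = 6q - 3
  Alice's expected payoff from Up: q·2 + (1−q)·1 = q + 1
  6q - 3 = q + 1  ⇒  5q = 4  ⇒  q = 4/5.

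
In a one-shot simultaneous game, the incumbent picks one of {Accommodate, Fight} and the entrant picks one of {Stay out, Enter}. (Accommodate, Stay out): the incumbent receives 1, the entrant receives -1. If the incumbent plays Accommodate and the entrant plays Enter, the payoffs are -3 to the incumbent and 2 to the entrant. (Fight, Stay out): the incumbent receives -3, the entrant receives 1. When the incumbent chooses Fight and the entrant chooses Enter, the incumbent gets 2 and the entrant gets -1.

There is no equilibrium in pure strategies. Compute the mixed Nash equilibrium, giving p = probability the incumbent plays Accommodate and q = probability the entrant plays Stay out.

p = 2/5, q = 5/9

In a mixed equilibrium the entrant is indifferent between Stay out and Enter; this condition fixes p.
  the entrant's payoff from Stay out: p·(-1) + (1−p)·1 = -2p + 1
  the entrant's payoff from Enter: p·2 + (1−p)·(-1) = 3p - 1
  -2p + 1 = 3p - 1  ⇒  -5p = -2  ⇒  p = 2/5.
For the incumbent to be willing to mix, the incumbent must be indifferent between Accommodate and Fight, which pins down the entrant's mix.
  the incumbent's expected payoff from Accommodate: q·1 + (1−q)·(-3) = 4q - 3
  the incumbent's expected payoff from Fight: q·(-3) + (1−q)·2 = -5q + 2
  4q - 3 = -5q + 2  ⇒  9q = 5  ⇒  q = 5/9.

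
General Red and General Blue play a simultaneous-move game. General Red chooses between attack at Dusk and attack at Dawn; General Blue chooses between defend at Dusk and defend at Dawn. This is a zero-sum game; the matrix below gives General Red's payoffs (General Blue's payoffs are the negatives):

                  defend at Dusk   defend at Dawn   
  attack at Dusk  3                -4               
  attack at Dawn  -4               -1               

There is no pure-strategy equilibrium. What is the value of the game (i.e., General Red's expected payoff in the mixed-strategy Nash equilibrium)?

For General Red to be willing to mix, General Red must be indifferent between attack at Dusk and attack at Dawn, which pins down General Blue's mix.
  General Red's payoff to attack at Dusk: q·3 + (1−q)·(-4) = 7q - 4
  General Red's payoff to attack at Dawn: q·(-4) + (1−q)·(-1) = -3q - 1
  7q - 4 = -3q - 1  ⇒  10q = 3  ⇒  q = 3/10.
The value is General Red's expected payoff against this mix (using attack at Dusk): (3/10)·3 + (7/10)·(-4) = -19/10.

v = -19/10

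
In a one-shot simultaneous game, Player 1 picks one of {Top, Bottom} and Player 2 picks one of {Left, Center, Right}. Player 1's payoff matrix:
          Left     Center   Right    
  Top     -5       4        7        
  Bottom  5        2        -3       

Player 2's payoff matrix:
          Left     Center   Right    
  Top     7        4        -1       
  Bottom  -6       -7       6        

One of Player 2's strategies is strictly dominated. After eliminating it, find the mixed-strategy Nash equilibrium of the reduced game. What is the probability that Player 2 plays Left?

q = 1/2

Player 2's strategy Center is strictly dominated by Left: 7 > 4 and -6 > -7. Eliminate Center.
Player 1's indifference between Top and Bottom determines Player 2's mixing probability q:
  Player 1's expected payoff from Top: q·(-5) + (1−q)·7 = -12q + 7
  Player 1's expected payoff from Bottom: q·5 + (1−q)·(-3) = 8q - 3
  -12q + 7 = 8q - 3  ⇒  -20q = -10  ⇒  q = 1/2.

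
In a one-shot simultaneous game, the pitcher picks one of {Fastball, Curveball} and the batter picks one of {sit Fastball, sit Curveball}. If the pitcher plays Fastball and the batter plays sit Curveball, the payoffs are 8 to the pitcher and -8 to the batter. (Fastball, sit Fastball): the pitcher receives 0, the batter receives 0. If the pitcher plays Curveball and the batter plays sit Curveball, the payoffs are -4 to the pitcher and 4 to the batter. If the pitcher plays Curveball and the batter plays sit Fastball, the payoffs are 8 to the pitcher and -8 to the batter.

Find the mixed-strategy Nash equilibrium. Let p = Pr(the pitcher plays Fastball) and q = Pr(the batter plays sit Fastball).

p = 3/5, q = 3/5

In a mixed equilibrium the batter is indifferent between sit Fastball and sit Curveball; this condition fixes p.
  the batter's payoff from sit Fastball: p·0 + (1−p)·(-8) = 8p - 8
  the batter's payoff from sit Curveball: p·(-8) + (1−p)·4 = -12p + 4
  8p - 8 = -12p + 4  ⇒  20p = 12  ⇒  p = 3/5.
Set the pitcher's expected payoff from Fastball equal to that from Curveball:
  the pitcher's payoff to Fastball: q·0 + (1−q)·8 = -8q + 8
  the pitcher's payoff to Curveball: q·8 + (1−q)·(-4) = 12q - 4
  -8q + 8 = 12q - 4  ⇒  -20q = -12  ⇒  q = 3/5.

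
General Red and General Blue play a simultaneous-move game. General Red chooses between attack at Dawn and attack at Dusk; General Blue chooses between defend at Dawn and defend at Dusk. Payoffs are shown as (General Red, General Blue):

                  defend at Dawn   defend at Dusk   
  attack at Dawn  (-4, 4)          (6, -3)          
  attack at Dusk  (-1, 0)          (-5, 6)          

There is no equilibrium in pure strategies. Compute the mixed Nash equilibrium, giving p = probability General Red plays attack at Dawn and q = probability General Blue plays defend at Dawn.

p = 6/13, q = 11/14

In a mixed equilibrium General Blue is indifferent between defend at Dawn and defend at Dusk; this condition fixes p.
  General Blue's expected payoff from defend at Dawn: p·4 + (1−p)·0 = 4p
  General Blue's expected payoff from defend at Dusk: p·(-3) + (1−p)·6 = -9p + 6
  4p = -9p + 6  ⇒  13p = 6  ⇒  p = 6/13.
Set General Red's expected payoff from attack at Dawn equal to that from attack at Dusk:
  General Red's payoff from attack at Dawn: q·(-4) + (1−q)·6 = -10q + 6
  General Red's payoff from attack at Dusk: q·(-1) + (1−q)·(-5) = 4q - 5
  -10q + 6 = 4q - 5  ⇒  -14q = -11  ⇒  q = 11/14.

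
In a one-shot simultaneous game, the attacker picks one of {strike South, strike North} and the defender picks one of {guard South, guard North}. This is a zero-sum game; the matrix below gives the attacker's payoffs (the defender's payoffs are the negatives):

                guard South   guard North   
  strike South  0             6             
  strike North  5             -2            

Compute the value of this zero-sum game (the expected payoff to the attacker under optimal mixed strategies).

v = 30/13

The defender's mix must leave the attacker indifferent between strike South and strike North.
  the attacker's payoff from strike South: q·0 + (1−q)·6 = -6q + 6
  the attacker's payoff from strike North: q·5 + (1−q)·(-2) = 7q - 2
  -6q + 6 = 7q - 2  ⇒  -13q = -8  ⇒  q = 8/13.
The value is the attacker's expected payoff against this mix (using strike South): (8/13)·0 + (5/13)·6 = 30/13.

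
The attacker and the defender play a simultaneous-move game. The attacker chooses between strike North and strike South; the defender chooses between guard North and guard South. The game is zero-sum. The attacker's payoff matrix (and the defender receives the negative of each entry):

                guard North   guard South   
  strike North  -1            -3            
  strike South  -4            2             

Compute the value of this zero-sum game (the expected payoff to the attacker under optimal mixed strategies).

v = -7/4

In a mixed equilibrium the attacker is indifferent between strike North and strike South; this condition fixes q.
  the attacker's payoff to strike North: q·(-1) + (1−q)·(-3) = 2q - 3
  the attacker's payoff to strike South: q·(-4) + (1−q)·2 = -6q + 2
  2q - 3 = -6q + 2  ⇒  8q = 5  ⇒  q = 5/8.
The value is the attacker's expected payoff against this mix (using strike North): (5/8)·(-1) + (3/8)·(-3) = -7/4.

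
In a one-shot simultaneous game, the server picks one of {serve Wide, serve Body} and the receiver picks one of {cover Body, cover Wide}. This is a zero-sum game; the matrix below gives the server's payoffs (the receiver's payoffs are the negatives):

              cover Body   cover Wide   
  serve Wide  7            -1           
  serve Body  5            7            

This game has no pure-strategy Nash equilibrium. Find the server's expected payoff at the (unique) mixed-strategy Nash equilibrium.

27/5

For the server to be willing to mix, the server must be indifferent between serve Wide and serve Body, which pins down the receiver's mix.
  the server's expected payoff from serve Wide: q·7 + (1−q)·(-1) = 8q - 1
  the server's expected payoff from serve Body: q·5 + (1−q)·7 = -2q + 7
  8q - 1 = -2q + 7  ⇒  10q = 8  ⇒  q = 4/5.
At equilibrium the server is indifferent across rows, so the server's payoff equals the payoff from serve Wide: (4/5)·7 + (1/5)·(-1) = 27/5.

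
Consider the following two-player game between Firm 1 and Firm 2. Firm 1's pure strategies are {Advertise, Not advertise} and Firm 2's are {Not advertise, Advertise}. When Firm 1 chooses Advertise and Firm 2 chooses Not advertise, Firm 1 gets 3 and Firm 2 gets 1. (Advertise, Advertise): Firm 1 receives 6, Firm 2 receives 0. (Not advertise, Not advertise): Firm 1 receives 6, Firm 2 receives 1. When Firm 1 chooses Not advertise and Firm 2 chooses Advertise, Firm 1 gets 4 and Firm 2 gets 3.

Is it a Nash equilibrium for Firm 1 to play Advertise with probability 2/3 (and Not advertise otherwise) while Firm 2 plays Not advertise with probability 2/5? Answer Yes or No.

Check Firm 2's indifference given Firm 1's mix p = 2/3:
  payoff from Not advertise = 1; payoff from Advertise = 1 — equal.
Check Firm 1's indifference given Firm 2's mix q = 2/5:
  payoff from Advertise = 24/5; payoff from Not advertise = 24/5 — equal.
Both players are indifferent, so neither can profitably deviate.

Yes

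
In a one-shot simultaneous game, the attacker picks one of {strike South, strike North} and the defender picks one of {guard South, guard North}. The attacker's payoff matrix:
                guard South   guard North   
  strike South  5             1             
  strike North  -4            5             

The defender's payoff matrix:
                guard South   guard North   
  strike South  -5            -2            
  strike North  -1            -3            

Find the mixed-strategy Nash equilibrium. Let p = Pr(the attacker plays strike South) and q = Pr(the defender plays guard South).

In a mixed equilibrium the defender is indifferent between guard South and guard North; this condition fixes p.
  the defender's payoff to guard South: p·(-5) + (1−p)·(-1) = -4p - 1
  the defender's payoff to guard North: p·(-2) + (1−p)·(-3) = p - 3
  -4p - 1 = p - 3  ⇒  -5p = -2  ⇒  p = 2/5.
For the attacker to be willing to mix, the attacker must be indifferent between strike South and strike North, which pins down the defender's mix.
  the attacker's expected payoff from strike South: q·5 + (1−q)·1 = 4q + 1
  the attacker's expected payoff from strike North: q·(-4) + (1−q)·5 = -9q + 5
  4q + 1 = -9q + 5  ⇒  13q = 4  ⇒  q = 4/13.

p = 2/5, q = 4/13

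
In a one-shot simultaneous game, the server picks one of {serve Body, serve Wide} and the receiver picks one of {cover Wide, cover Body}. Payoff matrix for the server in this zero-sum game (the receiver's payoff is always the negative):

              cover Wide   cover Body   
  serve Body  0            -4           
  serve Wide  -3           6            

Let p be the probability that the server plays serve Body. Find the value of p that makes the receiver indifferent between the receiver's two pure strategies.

The receiver's indifference between cover Wide and cover Body determines the server's mixing probability p:
  the receiver's expected payoff from cover Wide: p·0 + (1−p)·3 = -3p + 3
  the receiver's expected payoff from cover Body: p·4 + (1−p)·(-6) = 10p - 6
  -3p + 3 = 10p - 6  ⇒  -13p = -9  ⇒  p = 9/13.

p = 9/13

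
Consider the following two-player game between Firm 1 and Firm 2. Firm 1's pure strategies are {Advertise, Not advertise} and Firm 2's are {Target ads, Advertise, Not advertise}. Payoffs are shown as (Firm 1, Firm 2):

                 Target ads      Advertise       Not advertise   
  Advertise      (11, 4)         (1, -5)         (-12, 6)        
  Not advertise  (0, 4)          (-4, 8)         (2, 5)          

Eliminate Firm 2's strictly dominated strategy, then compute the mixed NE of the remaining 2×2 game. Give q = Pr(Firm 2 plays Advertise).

q = 14/19

Firm 2's strategy Target ads is strictly dominated by Not advertise: 6 > 4 and 5 > 4. Eliminate Target ads.
Firm 1's indifference between Advertise and Not advertise determines Firm 2's mixing probability q:
  Firm 1's payoff to Advertise: q·1 + (1−q)·(-12) = 13q - 12
  Firm 1's payoff to Not advertise: q·(-4) + (1−q)·2 = -6q + 2
  13q - 12 = -6q + 2  ⇒  19q = 14  ⇒  q = 14/19.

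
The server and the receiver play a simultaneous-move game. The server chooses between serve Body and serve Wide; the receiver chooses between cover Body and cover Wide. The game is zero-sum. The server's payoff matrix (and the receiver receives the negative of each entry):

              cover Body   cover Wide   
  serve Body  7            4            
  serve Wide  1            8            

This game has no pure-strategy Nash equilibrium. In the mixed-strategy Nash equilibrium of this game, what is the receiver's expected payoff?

-26/5

Set the receiver's expected payoff from cover Body equal to that from cover Wide:
  the receiver's expected payoff from cover Body: p·(-7) + (1−p)·(-1) = -6p - 1
  the receiver's expected payoff from cover Wide: p·(-4) + (1−p)·(-8) = 4p - 8
  -6p - 1 = 4p - 8  ⇒  -10p = -7  ⇒  p = 7/10.
At equilibrium the receiver is indifferent across columns, so the receiver's payoff equals the payoff from cover Body: (7/10)·(-7) + (3/10)·(-1) = -26/5.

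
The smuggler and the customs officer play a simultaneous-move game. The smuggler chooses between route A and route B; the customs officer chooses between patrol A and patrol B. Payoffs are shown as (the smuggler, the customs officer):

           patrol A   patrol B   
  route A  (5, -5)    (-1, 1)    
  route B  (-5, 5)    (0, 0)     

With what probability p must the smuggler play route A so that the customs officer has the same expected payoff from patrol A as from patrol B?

The smuggler's mix must leave the customs officer indifferent between patrol A and patrol B.
  the customs officer's payoff from patrol A: p·(-5) + (1−p)·5 = -10p + 5
  the customs officer's payoff from patrol B: p·1 + (1−p)·0 = p
  -10p + 5 = p  ⇒  -11p = -5  ⇒  p = 5/11.

p = 5/11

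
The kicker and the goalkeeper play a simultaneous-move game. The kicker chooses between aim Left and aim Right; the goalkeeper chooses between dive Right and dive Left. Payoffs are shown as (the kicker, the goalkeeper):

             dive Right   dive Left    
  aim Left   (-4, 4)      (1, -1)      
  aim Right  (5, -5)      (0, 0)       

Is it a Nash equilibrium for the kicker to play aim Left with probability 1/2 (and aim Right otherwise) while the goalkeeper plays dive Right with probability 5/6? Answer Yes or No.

No

Given the goalkeeper's mix q = 5/6, the kicker's payoff from aim Left is -19/6 but from aim Right is 25/6. The kicker strictly prefers aim Right, so the kicker would not mix.
So the proposed profile is not a Nash equilibrium.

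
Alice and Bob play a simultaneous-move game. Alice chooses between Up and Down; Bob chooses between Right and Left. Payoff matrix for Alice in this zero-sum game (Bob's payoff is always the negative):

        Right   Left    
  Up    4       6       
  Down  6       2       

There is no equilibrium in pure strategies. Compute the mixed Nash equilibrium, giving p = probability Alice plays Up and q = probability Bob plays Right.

Alice's mix must leave Bob indifferent between Right and Left.
  Bob's payoff to Right: p·(-4) + (1−p)·(-6) = 2p - 6
  Bob's payoff to Left: p·(-6) + (1−p)·(-2) = -4p - 2
  2p - 6 = -4p - 2  ⇒  6p = 4  ⇒  p = 2/3.
For Alice to be willing to mix, Alice must be indifferent between Up and Down, which pins down Bob's mix.
  Alice's expected payoff from Up: q·4 + (1−q)·6 = -2q + 6
  Alice's expected payoff from Down: q·6 + (1−q)·2 = 4q + 2
  -2q + 6 = 4q + 2  ⇒  -6q = -4  ⇒  q = 2/3.

p = 2/3, q = 2/3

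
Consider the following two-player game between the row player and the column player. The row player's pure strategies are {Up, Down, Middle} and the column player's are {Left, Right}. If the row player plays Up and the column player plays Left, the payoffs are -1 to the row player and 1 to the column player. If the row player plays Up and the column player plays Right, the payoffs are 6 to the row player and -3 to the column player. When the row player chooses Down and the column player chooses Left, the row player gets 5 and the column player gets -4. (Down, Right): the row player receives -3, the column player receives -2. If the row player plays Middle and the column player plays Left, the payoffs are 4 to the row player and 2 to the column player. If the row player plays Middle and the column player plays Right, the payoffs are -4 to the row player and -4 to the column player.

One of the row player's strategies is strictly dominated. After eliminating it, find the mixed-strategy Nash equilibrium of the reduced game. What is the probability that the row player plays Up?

The row player's strategy Middle is strictly dominated by Down: 5 > 4 and -3 > -4. Eliminate Middle.
The row player's mix must leave the column player indifferent between Left and Right.
  the column player's payoff to Left: p·1 + (1−p)·(-4) = 5p - 4
  the column player's payoff to Right: p·(-3) + (1−p)·(-2) = -p - 2
  5p - 4 = -p - 2  ⇒  6p = 2  ⇒  p = 1/3.

p = 1/3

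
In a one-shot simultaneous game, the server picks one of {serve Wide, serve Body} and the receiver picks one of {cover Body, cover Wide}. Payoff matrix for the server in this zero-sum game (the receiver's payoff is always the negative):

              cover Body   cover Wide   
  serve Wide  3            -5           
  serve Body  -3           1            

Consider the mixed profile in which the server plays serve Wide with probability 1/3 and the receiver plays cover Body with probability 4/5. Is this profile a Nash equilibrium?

Given the receiver's mix q = 4/5, the server's payoff from serve Wide is 7/5 but from serve Body is -11/5. The server strictly prefers serve Wide, so the server would not mix.
So the proposed profile is not a Nash equilibrium.

No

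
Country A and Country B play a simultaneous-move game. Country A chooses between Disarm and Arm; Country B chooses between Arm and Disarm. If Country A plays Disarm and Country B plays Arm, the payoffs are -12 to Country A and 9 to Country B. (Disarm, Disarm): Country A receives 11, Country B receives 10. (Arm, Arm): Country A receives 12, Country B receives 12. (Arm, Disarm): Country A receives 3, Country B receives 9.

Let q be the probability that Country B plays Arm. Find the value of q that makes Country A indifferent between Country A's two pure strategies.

q = 1/4

In a mixed equilibrium Country A is indifferent between Disarm and Arm; this condition fixes q.
  Country A's payoff to Disarm: q·(-12) + (1−q)·11 = -23q + 11
  Country A's payoff to Arm: q·12 + (1−q)·3 = 9q + 3
  -23q + 11 = 9q + 3  ⇒  -32q = -8  ⇒  q = 1/4.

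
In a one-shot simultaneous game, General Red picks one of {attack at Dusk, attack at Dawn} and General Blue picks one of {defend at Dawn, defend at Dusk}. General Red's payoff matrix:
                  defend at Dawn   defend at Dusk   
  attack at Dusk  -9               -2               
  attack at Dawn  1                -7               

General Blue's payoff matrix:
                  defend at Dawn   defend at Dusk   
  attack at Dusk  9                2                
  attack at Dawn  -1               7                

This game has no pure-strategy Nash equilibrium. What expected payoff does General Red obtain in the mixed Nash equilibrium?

-13/3

General Blue's mix must leave General Red indifferent between attack at Dusk and attack at Dawn.
  General Red's expected payoff from attack at Dusk: q·(-9) + (1−q)·(-2) = -7q - 2
  General Red's expected payoff from attack at Dawn: q·1 + (1−q)·(-7) = 8q - 7
  -7q - 2 = 8q - 7  ⇒  -15q = -5  ⇒  q = 1/3.
At equilibrium General Red is indifferent across rows, so General Red's payoff equals the payoff from attack at Dusk: (1/3)·(-9) + (2/3)·(-2) = -13/3.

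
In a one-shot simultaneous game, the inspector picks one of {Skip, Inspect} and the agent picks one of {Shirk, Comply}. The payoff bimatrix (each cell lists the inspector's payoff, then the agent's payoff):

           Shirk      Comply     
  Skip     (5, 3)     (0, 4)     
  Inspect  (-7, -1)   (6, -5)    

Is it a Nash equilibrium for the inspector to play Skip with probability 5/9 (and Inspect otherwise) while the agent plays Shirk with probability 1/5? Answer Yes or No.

No

Given the inspector's mix p = 5/9, the agent's payoff from Shirk is 11/9 but from Comply is 0. The agent strictly prefers Shirk, so the agent would not mix.
So the proposed profile is not a Nash equilibrium.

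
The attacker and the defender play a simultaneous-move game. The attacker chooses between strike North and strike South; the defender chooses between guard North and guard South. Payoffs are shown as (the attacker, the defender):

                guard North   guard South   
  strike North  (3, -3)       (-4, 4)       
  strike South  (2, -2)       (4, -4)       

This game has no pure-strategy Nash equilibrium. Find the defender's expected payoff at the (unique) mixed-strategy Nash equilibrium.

For the defender to be willing to mix, the defender must be indifferent between guard North and guard South, which pins down the attacker's mix.
  the defender's expected payoff from guard North: p·(-3) + (1−p)·(-2) = -p - 2
  the defender's expected payoff from guard South: p·4 + (1−p)·(-4) = 8p - 4
  -p - 2 = 8p - 4  ⇒  -9p = -2  ⇒  p = 2/9.
At equilibrium the defender is indifferent across columns, so the defender's payoff equals the payoff from guard North: (2/9)·(-3) + (7/9)·(-2) = -20/9.

-20/9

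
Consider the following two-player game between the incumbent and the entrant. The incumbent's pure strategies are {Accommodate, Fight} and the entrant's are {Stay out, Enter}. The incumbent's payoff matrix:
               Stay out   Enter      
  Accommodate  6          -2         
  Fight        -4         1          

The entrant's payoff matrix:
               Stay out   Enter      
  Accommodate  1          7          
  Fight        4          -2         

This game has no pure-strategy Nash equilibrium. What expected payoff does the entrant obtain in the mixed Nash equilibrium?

5/2

In a mixed equilibrium the entrant is indifferent between Stay out and Enter; this condition fixes p.
  the entrant's payoff to Stay out: p·1 + (1−p)·4 = -3p + 4
  the entrant's payoff to Enter: p·7 + (1−p)·(-2) = 9p - 2
  -3p + 4 = 9p - 2  ⇒  -12p = -6  ⇒  p = 1/2.
At equilibrium the entrant is indifferent across columns, so the entrant's payoff equals the payoff from Stay out: (1/2)·1 + (1/2)·4 = 5/2.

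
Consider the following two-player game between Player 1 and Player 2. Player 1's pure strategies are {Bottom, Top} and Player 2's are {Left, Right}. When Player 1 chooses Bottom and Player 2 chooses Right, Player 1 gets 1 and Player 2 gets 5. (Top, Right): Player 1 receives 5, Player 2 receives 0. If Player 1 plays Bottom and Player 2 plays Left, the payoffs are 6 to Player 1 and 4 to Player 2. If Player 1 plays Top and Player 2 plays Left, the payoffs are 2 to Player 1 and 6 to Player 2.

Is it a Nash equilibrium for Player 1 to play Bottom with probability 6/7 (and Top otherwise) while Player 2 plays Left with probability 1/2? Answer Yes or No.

Check Player 2's indifference given Player 1's mix p = 6/7:
  payoff from Left = 30/7; payoff from Right = 30/7 — equal.
Check Player 1's indifference given Player 2's mix q = 1/2:
  payoff from Bottom = 7/2; payoff from Top = 7/2 — equal.
Both players are indifferent, so neither can profitably deviate.

Yes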